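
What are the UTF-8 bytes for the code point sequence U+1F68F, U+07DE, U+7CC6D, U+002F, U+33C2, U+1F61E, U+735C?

F0 9F 9A 8F DF 9E F1 BC B1 AD 2F E3 8F 82 F0 9F 98 9E E7 8D 9C

U+1F68F: 4-byte form → F0 9F 9A 8F.
U+07DE: 2-byte form → DF 9E.
U+7CC6D: 4-byte form → F1 BC B1 AD.
U+002F: 1-byte form → 2F.
U+33C2: 3-byte form → E3 8F 82.
U+1F61E: 4-byte form → F0 9F 98 9E.
U+735C: 3-byte form → E7 8D 9C.
Concatenated (21 bytes): F0 9F 9A 8F DF 9E F1 BC B1 AD 2F E3 8F 82 F0 9F 98 9E E7 8D 9C.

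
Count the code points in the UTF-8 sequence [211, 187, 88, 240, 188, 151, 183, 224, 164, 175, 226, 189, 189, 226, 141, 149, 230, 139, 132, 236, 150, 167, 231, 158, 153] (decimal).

Byte at offset 0: 0xD3 = 11010011 → 2-byte char (#1). Advance 2.
Byte at offset 2: 0x58 = 01011000 → 1-byte char (#2). Advance 1.
Byte at offset 3: 0xF0 = 11110000 → 4-byte char (#3). Advance 4.
Byte at offset 7: 0xE0 = 11100000 → 3-byte char (#4). Advance 3.
Byte at offset 10: 0xE2 = 11100010 → 3-byte char (#5). Advance 3.
Byte at offset 13: 0xE2 = 11100010 → 3-byte char (#6). Advance 3.
Byte at offset 16: 0xE6 = 11100110 → 3-byte char (#7). Advance 3.
Byte at offset 19: 0xEC = 11101100 → 3-byte char (#8). Advance 3.
Byte at offset 22: 0xE7 = 11100111 → 3-byte char (#9). Advance 3.
Reached end at offset 25 after 9 code points.

9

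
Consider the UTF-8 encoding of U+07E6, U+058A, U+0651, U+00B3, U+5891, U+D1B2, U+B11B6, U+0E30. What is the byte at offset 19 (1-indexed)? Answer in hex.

0xE0

1-indexed offset 19 is 0-indexed offset 18.
U+07E6 → 2-byte form DF A6 at offsets 0–1.
U+058A → 2-byte form D6 8A at offsets 2–3.
U+0651 → 2-byte form D9 91 at offsets 4–5.
U+00B3 → 2-byte form C2 B3 at offsets 6–7.
U+5891 → 3-byte form E5 A2 91 at offsets 8–10.
U+D1B2 → 3-byte form ED 86 B2 at offsets 11–13.
U+B11B6 → 4-byte form F2 B1 86 B6 at offsets 14–17.
U+0E30 → 3-byte form E0 B8 B0 at offsets 18–20.
Offset 18 falls in char 8's range; it's byte 1 of E0 B8 B0 = 0xE0.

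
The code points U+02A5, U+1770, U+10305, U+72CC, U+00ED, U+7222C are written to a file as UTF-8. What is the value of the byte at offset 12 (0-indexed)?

U+02A5 → 2-byte form CA A5 at offsets 0–1.
U+1770 → 3-byte form E1 9D B0 at offsets 2–4.
U+10305 → 4-byte form F0 90 8C 85 at offsets 5–8.
U+72CC → 3-byte form E7 8B 8C at offsets 9–11.
U+00ED → 2-byte form C3 AD at offsets 12–13.
Offset 12 falls in char 5's range; it's byte 1 of C3 AD = 0xC3.

0xC3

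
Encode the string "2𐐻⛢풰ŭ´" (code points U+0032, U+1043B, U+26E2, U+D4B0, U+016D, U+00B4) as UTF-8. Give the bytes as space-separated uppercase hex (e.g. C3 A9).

U+0032: 1-byte form → 32.
U+1043B: 4-byte form → F0 90 90 BB.
U+26E2: 3-byte form → E2 9B A2.
U+D4B0: 3-byte form → ED 92 B0.
U+016D: 2-byte form → C5 AD.
U+00B4: 2-byte form → C2 B4.
Concatenated (15 bytes): 32 F0 90 90 BB E2 9B A2 ED 92 B0 C5 AD C2 B4.

32 F0 90 90 BB E2 9B A2 ED 92 B0 C5 AD C2 B4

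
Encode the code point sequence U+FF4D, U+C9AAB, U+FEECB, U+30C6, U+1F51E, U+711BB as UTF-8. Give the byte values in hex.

EF BD 8D F3 89 AA AB F3 BE BB 8B E3 83 86 F0 9F 94 9E F1 B1 86 BB

U+FF4D: 3-byte form → EF BD 8D.
U+C9AAB: 4-byte form → F3 89 AA AB.
U+FEECB: 4-byte form → F3 BE BB 8B.
U+30C6: 3-byte form → E3 83 86.
U+1F51E: 4-byte form → F0 9F 94 9E.
U+711BB: 4-byte form → F1 B1 86 BB.
Concatenated (22 bytes): EF BD 8D F3 89 AA AB F3 BE BB 8B E3 83 86 F0 9F 94 9E F1 B1 86 BB.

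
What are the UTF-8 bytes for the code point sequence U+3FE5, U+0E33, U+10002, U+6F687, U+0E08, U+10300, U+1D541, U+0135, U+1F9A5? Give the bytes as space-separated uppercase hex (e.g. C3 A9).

E3 BF A5 E0 B8 B3 F0 90 80 82 F1 AF 9A 87 E0 B8 88 F0 90 8C 80 F0 9D 95 81 C4 B5 F0 9F A6 A5

U+3FE5: 3-byte form → E3 BF A5.
U+0E33: 3-byte form → E0 B8 B3.
U+10002: 4-byte form → F0 90 80 82.
U+6F687: 4-byte form → F1 AF 9A 87.
U+0E08: 3-byte form → E0 B8 88.
U+10300: 4-byte form → F0 90 8C 80.
U+1D541: 4-byte form → F0 9D 95 81.
U+0135: 2-byte form → C4 B5.
U+1F9A5: 4-byte form → F0 9F A6 A5.
Concatenated (31 bytes): E3 BF A5 E0 B8 B3 F0 90 80 82 F1 AF 9A 87 E0 B8 88 F0 90 8C 80 F0 9D 95 81 C4 B5 F0 9F A6 A5.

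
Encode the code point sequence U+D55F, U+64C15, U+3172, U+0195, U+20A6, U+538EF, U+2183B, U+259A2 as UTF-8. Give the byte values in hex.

U+D55F: 3-byte form → ED 95 9F.
U+64C15: 4-byte form → F1 A4 B0 95.
U+3172: 3-byte form → E3 85 B2.
U+0195: 2-byte form → C6 95.
U+20A6: 3-byte form → E2 82 A6.
U+538EF: 4-byte form → F1 93 A3 AF.
U+2183B: 4-byte form → F0 A1 A0 BB.
U+259A2: 4-byte form → F0 A5 A6 A2.
Concatenated (27 bytes): ED 95 9F F1 A4 B0 95 E3 85 B2 C6 95 E2 82 A6 F1 93 A3 AF F0 A1 A0 BB F0 A5 A6 A2.

ED 95 9F F1 A4 B0 95 E3 85 B2 C6 95 E2 82 A6 F1 93 A3 AF F0 A1 A0 BB F0 A5 A6 A2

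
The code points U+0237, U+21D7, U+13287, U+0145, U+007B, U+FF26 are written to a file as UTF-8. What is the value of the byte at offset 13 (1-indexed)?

1-indexed offset 13 is 0-indexed offset 12.
U+0237 → 2-byte form C8 B7 at offsets 0–1.
U+21D7 → 3-byte form E2 87 97 at offsets 2–4.
U+13287 → 4-byte form F0 93 8A 87 at offsets 5–8.
U+0145 → 2-byte form C5 85 at offsets 9–10.
U+007B → 1-byte form 7B at offsets 11–11.
U+FF26 → 3-byte form EF BC A6 at offsets 12–14.
Offset 12 falls in char 6's range; it's byte 1 of EF BC A6 = 0xEF.

0xEF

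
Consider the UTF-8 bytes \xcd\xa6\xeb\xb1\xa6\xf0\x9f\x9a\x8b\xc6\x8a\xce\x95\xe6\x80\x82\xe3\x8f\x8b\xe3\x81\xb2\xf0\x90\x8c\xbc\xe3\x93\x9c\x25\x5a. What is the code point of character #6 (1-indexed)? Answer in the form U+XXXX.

U+6002

Offset 0: leading byte 0xCD = 11001101 → 2-byte char #1 = CD A6.
Offset 2: leading byte 0xEB = 11101011 → 3-byte char #2 = EB B1 A6.
Offset 5: leading byte 0xF0 = 11110000 → 4-byte char #3 = F0 9F 9A 8B.
Offset 9: leading byte 0xC6 = 11000110 → 2-byte char #4 = C6 8A.
Offset 11: leading byte 0xCE = 11001110 → 2-byte char #5 = CE 95.
Offset 13: leading byte 0xE6 = 11100110 → 3-byte char #6 = E6 80 82.
Leading byte 0xE6 = 11100110 matches 1110xxxx → 3-byte sequence.
Byte 1: 0xE6 = 11100110, payload 0110 (4 bits).
Byte 2: 0x80 = 10000000 (10xxxxxx ✓), payload 000000.
Byte 3: 0x82 = 10000010 (10xxxxxx ✓), payload 000010.
Concatenate: 0110000000000010 = 0x6002 (16 bits → U+6002).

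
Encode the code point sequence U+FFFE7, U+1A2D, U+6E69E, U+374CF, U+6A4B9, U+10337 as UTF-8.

U+FFFE7: 4-byte form → F3 BF BF A7.
U+1A2D: 3-byte form → E1 A8 AD.
U+6E69E: 4-byte form → F1 AE 9A 9E.
U+374CF: 4-byte form → F0 B7 93 8F.
U+6A4B9: 4-byte form → F1 AA 92 B9.
U+10337: 4-byte form → F0 90 8C B7.
Concatenated (23 bytes): F3 BF BF A7 E1 A8 AD F1 AE 9A 9E F0 B7 93 8F F1 AA 92 B9 F0 90 8C B7.

F3 BF BF A7 E1 A8 AD F1 AE 9A 9E F0 B7 93 8F F1 AA 92 B9 F0 90 8C B7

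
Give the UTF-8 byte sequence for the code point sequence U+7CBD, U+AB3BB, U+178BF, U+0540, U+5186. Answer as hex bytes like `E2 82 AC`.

U+7CBD: 3-byte form → E7 B2 BD.
U+AB3BB: 4-byte form → F2 AB 8E BB.
U+178BF: 4-byte form → F0 97 A2 BF.
U+0540: 2-byte form → D5 80.
U+5186: 3-byte form → E5 86 86.
Concatenated (16 bytes): E7 B2 BD F2 AB 8E BB F0 97 A2 BF D5 80 E5 86 86.

E7 B2 BD F2 AB 8E BB F0 97 A2 BF D5 80 E5 86 86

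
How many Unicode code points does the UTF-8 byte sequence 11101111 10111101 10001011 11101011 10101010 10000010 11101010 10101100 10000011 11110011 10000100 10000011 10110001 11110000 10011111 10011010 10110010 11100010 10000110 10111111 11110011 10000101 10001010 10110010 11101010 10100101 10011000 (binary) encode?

8

Byte at offset 0: 0xEF = 11101111 → 3-byte char (#1). Advance 3.
Byte at offset 3: 0xEB = 11101011 → 3-byte char (#2). Advance 3.
Byte at offset 6: 0xEA = 11101010 → 3-byte char (#3). Advance 3.
Byte at offset 9: 0xF3 = 11110011 → 4-byte char (#4). Advance 4.
Byte at offset 13: 0xF0 = 11110000 → 4-byte char (#5). Advance 4.
Byte at offset 17: 0xE2 = 11100010 → 3-byte char (#6). Advance 3.
Byte at offset 20: 0xF3 = 11110011 → 4-byte char (#7). Advance 4.
Byte at offset 24: 0xEA = 11101010 → 3-byte char (#8). Advance 3.
Reached end at offset 27 after 8 code points.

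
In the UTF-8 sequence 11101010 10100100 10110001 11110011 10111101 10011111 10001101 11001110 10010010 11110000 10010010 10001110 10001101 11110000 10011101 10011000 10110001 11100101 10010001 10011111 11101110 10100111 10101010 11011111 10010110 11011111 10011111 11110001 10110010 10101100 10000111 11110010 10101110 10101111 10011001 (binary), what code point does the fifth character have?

U+1D631

Offset 0: leading byte 0xEA = 11101010 → 3-byte char #1 = EA A4 B1.
Offset 3: leading byte 0xF3 = 11110011 → 4-byte char #2 = F3 BD 9F 8D.
Offset 7: leading byte 0xCE = 11001110 → 2-byte char #3 = CE 92.
Offset 9: leading byte 0xF0 = 11110000 → 4-byte char #4 = F0 92 8E 8D.
Offset 13: leading byte 0xF0 = 11110000 → 4-byte char #5 = F0 9D 98 B1.
Leading byte 0xF0 = 11110000 matches 11110xxx → 4-byte sequence.
Byte 1: 0xF0 = 11110000, payload 000 (3 bits).
Byte 2: 0x9D = 10011101 (10xxxxxx ✓), payload 011101.
Byte 3: 0x98 = 10011000 (10xxxxxx ✓), payload 011000.
Byte 4: 0xB1 = 10110001 (10xxxxxx ✓), payload 110001.
Concatenate: 000011101011000110001 = 0x1D631 (21 bits → U+1D631).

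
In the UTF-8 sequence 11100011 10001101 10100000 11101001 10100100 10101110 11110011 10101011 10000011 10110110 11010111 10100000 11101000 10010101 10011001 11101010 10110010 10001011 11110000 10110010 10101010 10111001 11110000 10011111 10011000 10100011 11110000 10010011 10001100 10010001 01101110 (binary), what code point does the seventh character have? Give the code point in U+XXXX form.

U+32AB9

Offset 0: leading byte 0xE3 = 11100011 → 3-byte char #1 = E3 8D A0.
Offset 3: leading byte 0xE9 = 11101001 → 3-byte char #2 = E9 A4 AE.
Offset 6: leading byte 0xF3 = 11110011 → 4-byte char #3 = F3 AB 83 B6.
Offset 10: leading byte 0xD7 = 11010111 → 2-byte char #4 = D7 A0.
Offset 12: leading byte 0xE8 = 11101000 → 3-byte char #5 = E8 95 99.
Offset 15: leading byte 0xEA = 11101010 → 3-byte char #6 = EA B2 8B.
Offset 18: leading byte 0xF0 = 11110000 → 4-byte char #7 = F0 B2 AA B9.
Leading byte 0xF0 = 11110000 matches 11110xxx → 4-byte sequence.
Byte 1: 0xF0 = 11110000, payload 000 (3 bits).
Byte 2: 0xB2 = 10110010 (10xxxxxx ✓), payload 110010.
Byte 3: 0xAA = 10101010 (10xxxxxx ✓), payload 101010.
Byte 4: 0xB9 = 10111001 (10xxxxxx ✓), payload 111001.
Concatenate: 000110010101010111001 = 0x32AB9 (21 bits → U+32AB9).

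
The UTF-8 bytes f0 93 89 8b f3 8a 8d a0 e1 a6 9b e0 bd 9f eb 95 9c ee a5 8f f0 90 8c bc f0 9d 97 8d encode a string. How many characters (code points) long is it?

8

Byte at offset 0: 0xF0 = 11110000 → 4-byte char (#1). Advance 4.
Byte at offset 4: 0xF3 = 11110011 → 4-byte char (#2). Advance 4.
Byte at offset 8: 0xE1 = 11100001 → 3-byte char (#3). Advance 3.
Byte at offset 11: 0xE0 = 11100000 → 3-byte char (#4). Advance 3.
Byte at offset 14: 0xEB = 11101011 → 3-byte char (#5). Advance 3.
Byte at offset 17: 0xEE = 11101110 → 3-byte char (#6). Advance 3.
Byte at offset 20: 0xF0 = 11110000 → 4-byte char (#7). Advance 4.
Byte at offset 24: 0xF0 = 11110000 → 4-byte char (#8). Advance 4.
Reached end at offset 28 after 8 code points.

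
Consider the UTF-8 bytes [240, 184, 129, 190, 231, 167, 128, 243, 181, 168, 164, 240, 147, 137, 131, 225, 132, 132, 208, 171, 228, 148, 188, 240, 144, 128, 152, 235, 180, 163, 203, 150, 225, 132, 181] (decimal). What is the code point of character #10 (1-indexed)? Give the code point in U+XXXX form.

Offset 0: leading byte 0xF0 = 11110000 → 4-byte char #1 = F0 B8 81 BE.
Offset 4: leading byte 0xE7 = 11100111 → 3-byte char #2 = E7 A7 80.
Offset 7: leading byte 0xF3 = 11110011 → 4-byte char #3 = F3 B5 A8 A4.
Offset 11: leading byte 0xF0 = 11110000 → 4-byte char #4 = F0 93 89 83.
Offset 15: leading byte 0xE1 = 11100001 → 3-byte char #5 = E1 84 84.
Offset 18: leading byte 0xD0 = 11010000 → 2-byte char #6 = D0 AB.
Offset 20: leading byte 0xE4 = 11100100 → 3-byte char #7 = E4 94 BC.
Offset 23: leading byte 0xF0 = 11110000 → 4-byte char #8 = F0 90 80 98.
Offset 27: leading byte 0xEB = 11101011 → 3-byte char #9 = EB B4 A3.
Offset 30: leading byte 0xCB = 11001011 → 2-byte char #10 = CB 96.
Leading byte 0xCB = 11001011 matches 110xxxxx → 2-byte sequence.
Byte 1: 0xCB = 11001011, payload 01011 (5 bits).
Byte 2: 0x96 = 10010110 (10xxxxxx ✓), payload 010110.
Concatenate: 01011010110 = 0x2D6 (11 bits → U+02D6).

U+02D6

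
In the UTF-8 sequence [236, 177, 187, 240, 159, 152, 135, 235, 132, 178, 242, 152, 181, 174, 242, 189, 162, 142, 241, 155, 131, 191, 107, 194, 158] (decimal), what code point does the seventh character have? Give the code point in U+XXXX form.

U+006B

Offset 0: leading byte 0xEC = 11101100 → 3-byte char #1 = EC B1 BB.
Offset 3: leading byte 0xF0 = 11110000 → 4-byte char #2 = F0 9F 98 87.
Offset 7: leading byte 0xEB = 11101011 → 3-byte char #3 = EB 84 B2.
Offset 10: leading byte 0xF2 = 11110010 → 4-byte char #4 = F2 98 B5 AE.
Offset 14: leading byte 0xF2 = 11110010 → 4-byte char #5 = F2 BD A2 8E.
Offset 18: leading byte 0xF1 = 11110001 → 4-byte char #6 = F1 9B 83 BF.
Offset 22: leading byte 0x6B = 01101011 → 1-byte char #7 = 6B.
Leading byte 0x6B = 01101011 matches 0xxxxxxx → 1-byte sequence.
Byte 1: 0x6B = 01101011, payload 1101011 (7 bits).
Concatenate: 1101011 = 0x6B (7 bits → U+006B).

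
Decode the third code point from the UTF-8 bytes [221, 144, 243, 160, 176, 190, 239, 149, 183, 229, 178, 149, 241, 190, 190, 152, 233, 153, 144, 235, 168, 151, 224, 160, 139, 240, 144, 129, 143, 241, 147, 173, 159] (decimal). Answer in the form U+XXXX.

Offset 0: leading byte 0xDD = 11011101 → 2-byte char #1 = DD 90.
Offset 2: leading byte 0xF3 = 11110011 → 4-byte char #2 = F3 A0 B0 BE.
Offset 6: leading byte 0xEF = 11101111 → 3-byte char #3 = EF 95 B7.
Leading byte 0xEF = 11101111 matches 1110xxxx → 3-byte sequence.
Byte 1: 0xEF = 11101111, payload 1111 (4 bits).
Byte 2: 0x95 = 10010101 (10xxxxxx ✓), payload 010101.
Byte 3: 0xB7 = 10110111 (10xxxxxx ✓), payload 110111.
Concatenate: 1111010101110111 = 0xF577 (16 bits → U+F577).

U+F577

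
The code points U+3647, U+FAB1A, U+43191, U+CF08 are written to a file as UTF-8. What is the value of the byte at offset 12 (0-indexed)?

U+3647 → 3-byte form E3 99 87 at offsets 0–2.
U+FAB1A → 4-byte form F3 BA AC 9A at offsets 3–6.
U+43191 → 4-byte form F1 83 86 91 at offsets 7–10.
U+CF08 → 3-byte form EC BC 88 at offsets 11–13.
Offset 12 falls in char 4's range; it's byte 2 of EC BC 88 = 0xBC.

0xBC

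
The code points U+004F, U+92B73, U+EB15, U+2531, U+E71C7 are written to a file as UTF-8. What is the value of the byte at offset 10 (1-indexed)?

1-indexed offset 10 is 0-indexed offset 9.
U+004F → 1-byte form 4F at offsets 0–0.
U+92B73 → 4-byte form F2 92 AD B3 at offsets 1–4.
U+EB15 → 3-byte form EE AC 95 at offsets 5–7.
U+2531 → 3-byte form E2 94 B1 at offsets 8–10.
Offset 9 falls in char 4's range; it's byte 2 of E2 94 B1 = 0x94.

0x94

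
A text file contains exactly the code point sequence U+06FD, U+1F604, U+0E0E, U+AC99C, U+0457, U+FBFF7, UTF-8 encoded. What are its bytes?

U+06FD: 2-byte form → DB BD.
U+1F604: 4-byte form → F0 9F 98 84.
U+0E0E: 3-byte form → E0 B8 8E.
U+AC99C: 4-byte form → F2 AC A6 9C.
U+0457: 2-byte form → D1 97.
U+FBFF7: 4-byte form → F3 BB BF B7.
Concatenated (19 bytes): DB BD F0 9F 98 84 E0 B8 8E F2 AC A6 9C D1 97 F3 BB BF B7.

DB BD F0 9F 98 84 E0 B8 8E F2 AC A6 9C D1 97 F3 BB BF B7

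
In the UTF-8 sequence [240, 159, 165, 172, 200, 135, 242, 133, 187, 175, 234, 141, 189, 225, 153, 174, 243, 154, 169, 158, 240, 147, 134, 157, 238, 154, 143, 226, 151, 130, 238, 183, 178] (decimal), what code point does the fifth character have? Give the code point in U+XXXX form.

Offset 0: leading byte 0xF0 = 11110000 → 4-byte char #1 = F0 9F A5 AC.
Offset 4: leading byte 0xC8 = 11001000 → 2-byte char #2 = C8 87.
Offset 6: leading byte 0xF2 = 11110010 → 4-byte char #3 = F2 85 BB AF.
Offset 10: leading byte 0xEA = 11101010 → 3-byte char #4 = EA 8D BD.
Offset 13: leading byte 0xE1 = 11100001 → 3-byte char #5 = E1 99 AE.
Leading byte 0xE1 = 11100001 matches 1110xxxx → 3-byte sequence.
Byte 1: 0xE1 = 11100001, payload 0001 (4 bits).
Byte 2: 0x99 = 10011001 (10xxxxxx ✓), payload 011001.
Byte 3: 0xAE = 10101110 (10xxxxxx ✓), payload 101110.
Concatenate: 0001011001101110 = 0x166E (16 bits → U+166E).

U+166E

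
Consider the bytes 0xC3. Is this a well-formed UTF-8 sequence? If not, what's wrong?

Leading byte 0xC3 = 11000011 → 2-byte form, but only 1 byte is present.

invalid (sequence truncated)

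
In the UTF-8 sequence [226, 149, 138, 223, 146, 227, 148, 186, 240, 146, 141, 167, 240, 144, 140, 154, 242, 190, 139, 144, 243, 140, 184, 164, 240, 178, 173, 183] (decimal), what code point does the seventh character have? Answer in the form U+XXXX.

Offset 0: leading byte 0xE2 = 11100010 → 3-byte char #1 = E2 95 8A.
Offset 3: leading byte 0xDF = 11011111 → 2-byte char #2 = DF 92.
Offset 5: leading byte 0xE3 = 11100011 → 3-byte char #3 = E3 94 BA.
Offset 8: leading byte 0xF0 = 11110000 → 4-byte char #4 = F0 92 8D A7.
Offset 12: leading byte 0xF0 = 11110000 → 4-byte char #5 = F0 90 8C 9A.
Offset 16: leading byte 0xF2 = 11110010 → 4-byte char #6 = F2 BE 8B 90.
Offset 20: leading byte 0xF3 = 11110011 → 4-byte char #7 = F3 8C B8 A4.
Leading byte 0xF3 = 11110011 matches 11110xxx → 4-byte sequence.
Byte 1: 0xF3 = 11110011, payload 011 (3 bits).
Byte 2: 0x8C = 10001100 (10xxxxxx ✓), payload 001100.
Byte 3: 0xB8 = 10111000 (10xxxxxx ✓), payload 111000.
Byte 4: 0xA4 = 10100100 (10xxxxxx ✓), payload 100100.
Concatenate: 011001100111000100100 = 0xCCE24 (21 bits → U+CCE24).

U+CCE24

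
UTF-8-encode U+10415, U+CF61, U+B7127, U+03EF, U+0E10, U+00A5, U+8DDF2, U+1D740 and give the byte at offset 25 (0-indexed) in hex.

U+10415 → 4-byte form F0 90 90 95 at offsets 0–3.
U+CF61 → 3-byte form EC BD A1 at offsets 4–6.
U+B7127 → 4-byte form F2 B7 84 A7 at offsets 7–10.
U+03EF → 2-byte form CF AF at offsets 11–12.
U+0E10 → 3-byte form E0 B8 90 at offsets 13–15.
U+00A5 → 2-byte form C2 A5 at offsets 16–17.
U+8DDF2 → 4-byte form F2 8D B7 B2 at offsets 18–21.
U+1D740 → 4-byte form F0 9D 9D 80 at offsets 22–25.
Offset 25 falls in char 8's range; it's byte 4 of F0 9D 9D 80 = 0x80.

0x80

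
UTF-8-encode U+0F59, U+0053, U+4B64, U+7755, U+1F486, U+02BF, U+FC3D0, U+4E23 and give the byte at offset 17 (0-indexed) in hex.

0xBC

U+0F59 → 3-byte form E0 BD 99 at offsets 0–2.
U+0053 → 1-byte form 53 at offsets 3–3.
U+4B64 → 3-byte form E4 AD A4 at offsets 4–6.
U+7755 → 3-byte form E7 9D 95 at offsets 7–9.
U+1F486 → 4-byte form F0 9F 92 86 at offsets 10–13.
U+02BF → 2-byte form CA BF at offsets 14–15.
U+FC3D0 → 4-byte form F3 BC 8F 90 at offsets 16–19.
Offset 17 falls in char 7's range; it's byte 2 of F3 BC 8F 90 = 0xBC.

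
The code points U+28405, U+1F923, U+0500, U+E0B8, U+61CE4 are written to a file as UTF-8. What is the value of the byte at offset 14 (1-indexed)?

1-indexed offset 14 is 0-indexed offset 13.
U+28405 → 4-byte form F0 A8 90 85 at offsets 0–3.
U+1F923 → 4-byte form F0 9F A4 A3 at offsets 4–7.
U+0500 → 2-byte form D4 80 at offsets 8–9.
U+E0B8 → 3-byte form EE 82 B8 at offsets 10–12.
U+61CE4 → 4-byte form F1 A1 B3 A4 at offsets 13–16.
Offset 13 falls in char 5's range; it's byte 1 of F1 A1 B3 A4 = 0xF1.

0xF1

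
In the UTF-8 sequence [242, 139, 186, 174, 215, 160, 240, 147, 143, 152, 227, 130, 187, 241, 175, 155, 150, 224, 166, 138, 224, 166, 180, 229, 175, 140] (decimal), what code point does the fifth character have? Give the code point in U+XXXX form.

U+6F6D6

Offset 0: leading byte 0xF2 = 11110010 → 4-byte char #1 = F2 8B BA AE.
Offset 4: leading byte 0xD7 = 11010111 → 2-byte char #2 = D7 A0.
Offset 6: leading byte 0xF0 = 11110000 → 4-byte char #3 = F0 93 8F 98.
Offset 10: leading byte 0xE3 = 11100011 → 3-byte char #4 = E3 82 BB.
Offset 13: leading byte 0xF1 = 11110001 → 4-byte char #5 = F1 AF 9B 96.
Leading byte 0xF1 = 11110001 matches 11110xxx → 4-byte sequence.
Byte 1: 0xF1 = 11110001, payload 001 (3 bits).
Byte 2: 0xAF = 10101111 (10xxxxxx ✓), payload 101111.
Byte 3: 0x9B = 10011011 (10xxxxxx ✓), payload 011011.
Byte 4: 0x96 = 10010110 (10xxxxxx ✓), payload 010110.
Concatenate: 001101111011011010110 = 0x6F6D6 (21 bits → U+6F6D6).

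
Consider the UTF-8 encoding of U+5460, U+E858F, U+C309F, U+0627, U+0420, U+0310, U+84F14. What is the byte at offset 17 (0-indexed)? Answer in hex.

0xF2

U+5460 → 3-byte form E5 91 A0 at offsets 0–2.
U+E858F → 4-byte form F3 A8 96 8F at offsets 3–6.
U+C309F → 4-byte form F3 83 82 9F at offsets 7–10.
U+0627 → 2-byte form D8 A7 at offsets 11–12.
U+0420 → 2-byte form D0 A0 at offsets 13–14.
U+0310 → 2-byte form CC 90 at offsets 15–16.
U+84F14 → 4-byte form F2 84 BC 94 at offsets 17–20.
Offset 17 falls in char 7's range; it's byte 1 of F2 84 BC 94 = 0xF2.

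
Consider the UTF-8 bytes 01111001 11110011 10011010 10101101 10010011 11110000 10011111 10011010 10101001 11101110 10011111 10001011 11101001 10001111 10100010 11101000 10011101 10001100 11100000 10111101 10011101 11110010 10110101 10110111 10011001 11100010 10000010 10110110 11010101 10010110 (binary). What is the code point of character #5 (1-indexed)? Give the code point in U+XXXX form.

Offset 0: leading byte 0x79 = 01111001 → 1-byte char #1 = 79.
Offset 1: leading byte 0xF3 = 11110011 → 4-byte char #2 = F3 9A AD 93.
Offset 5: leading byte 0xF0 = 11110000 → 4-byte char #3 = F0 9F 9A A9.
Offset 9: leading byte 0xEE = 11101110 → 3-byte char #4 = EE 9F 8B.
Offset 12: leading byte 0xE9 = 11101001 → 3-byte char #5 = E9 8F A2.
Leading byte 0xE9 = 11101001 matches 1110xxxx → 3-byte sequence.
Byte 1: 0xE9 = 11101001, payload 1001 (4 bits).
Byte 2: 0x8F = 10001111 (10xxxxxx ✓), payload 001111.
Byte 3: 0xA2 = 10100010 (10xxxxxx ✓), payload 100010.
Concatenate: 1001001111100010 = 0x93E2 (16 bits → U+93E2).

U+93E2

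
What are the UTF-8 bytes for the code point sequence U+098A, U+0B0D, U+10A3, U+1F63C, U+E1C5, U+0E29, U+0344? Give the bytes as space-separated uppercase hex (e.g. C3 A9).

U+098A: 3-byte form → E0 A6 8A.
U+0B0D: 3-byte form → E0 AC 8D.
U+10A3: 3-byte form → E1 82 A3.
U+1F63C: 4-byte form → F0 9F 98 BC.
U+E1C5: 3-byte form → EE 87 85.
U+0E29: 3-byte form → E0 B8 A9.
U+0344: 2-byte form → CD 84.
Concatenated (21 bytes): E0 A6 8A E0 AC 8D E1 82 A3 F0 9F 98 BC EE 87 85 E0 B8 A9 CD 84.

E0 A6 8A E0 AC 8D E1 82 A3 F0 9F 98 BC EE 87 85 E0 B8 A9 CD 84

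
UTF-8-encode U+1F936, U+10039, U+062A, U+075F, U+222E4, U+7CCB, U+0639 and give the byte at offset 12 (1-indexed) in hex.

0x9F

1-indexed offset 12 is 0-indexed offset 11.
U+1F936 → 4-byte form F0 9F A4 B6 at offsets 0–3.
U+10039 → 4-byte form F0 90 80 B9 at offsets 4–7.
U+062A → 2-byte form D8 AA at offsets 8–9.
U+075F → 2-byte form DD 9F at offsets 10–11.
Offset 11 falls in char 4's range; it's byte 2 of DD 9F = 0x9F.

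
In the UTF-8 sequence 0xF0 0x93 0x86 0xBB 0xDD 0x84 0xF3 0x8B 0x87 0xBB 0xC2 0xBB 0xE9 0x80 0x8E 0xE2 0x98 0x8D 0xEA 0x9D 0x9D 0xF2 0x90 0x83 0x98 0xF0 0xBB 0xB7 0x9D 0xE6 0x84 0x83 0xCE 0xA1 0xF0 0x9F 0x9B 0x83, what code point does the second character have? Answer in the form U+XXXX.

U+0744

Offset 0: leading byte 0xF0 = 11110000 → 4-byte char #1 = F0 93 86 BB.
Offset 4: leading byte 0xDD = 11011101 → 2-byte char #2 = DD 84.
Leading byte 0xDD = 11011101 matches 110xxxxx → 2-byte sequence.
Byte 1: 0xDD = 11011101, payload 11101 (5 bits).
Byte 2: 0x84 = 10000100 (10xxxxxx ✓), payload 000100.
Concatenate: 11101000100 = 0x744 (11 bits → U+0744).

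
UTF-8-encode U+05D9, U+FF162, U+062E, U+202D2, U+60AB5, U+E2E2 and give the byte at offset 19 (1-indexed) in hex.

0xA2

1-indexed offset 19 is 0-indexed offset 18.
U+05D9 → 2-byte form D7 99 at offsets 0–1.
U+FF162 → 4-byte form F3 BF 85 A2 at offsets 2–5.
U+062E → 2-byte form D8 AE at offsets 6–7.
U+202D2 → 4-byte form F0 A0 8B 92 at offsets 8–11.
U+60AB5 → 4-byte form F1 A0 AA B5 at offsets 12–15.
U+E2E2 → 3-byte form EE 8B A2 at offsets 16–18.
Offset 18 falls in char 6's range; it's byte 3 of EE 8B A2 = 0xA2.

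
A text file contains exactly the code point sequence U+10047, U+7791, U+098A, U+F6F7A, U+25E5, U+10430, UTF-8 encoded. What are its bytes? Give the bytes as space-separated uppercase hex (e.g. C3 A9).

F0 90 81 87 E7 9E 91 E0 A6 8A F3 B6 BD BA E2 97 A5 F0 90 90 B0

U+10047: 4-byte form → F0 90 81 87.
U+7791: 3-byte form → E7 9E 91.
U+098A: 3-byte form → E0 A6 8A.
U+F6F7A: 4-byte form → F3 B6 BD BA.
U+25E5: 3-byte form → E2 97 A5.
U+10430: 4-byte form → F0 90 90 B0.
Concatenated (21 bytes): F0 90 81 87 E7 9E 91 E0 A6 8A F3 B6 BD BA E2 97 A5 F0 90 90 B0.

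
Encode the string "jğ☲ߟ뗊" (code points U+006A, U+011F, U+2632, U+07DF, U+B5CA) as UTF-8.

6A C4 9F E2 98 B2 DF 9F EB 97 8A

U+006A: 1-byte form → 6A.
U+011F: 2-byte form → C4 9F.
U+2632: 3-byte form → E2 98 B2.
U+07DF: 2-byte form → DF 9F.
U+B5CA: 3-byte form → EB 97 8A.
Concatenated (11 bytes): 6A C4 9F E2 98 B2 DF 9F EB 97 8A.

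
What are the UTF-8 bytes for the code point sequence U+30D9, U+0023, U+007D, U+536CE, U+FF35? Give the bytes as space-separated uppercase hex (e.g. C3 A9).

U+30D9: 3-byte form → E3 83 99.
U+0023: 1-byte form → 23.
U+007D: 1-byte form → 7D.
U+536CE: 4-byte form → F1 93 9B 8E.
U+FF35: 3-byte form → EF BC B5.
Concatenated (12 bytes): E3 83 99 23 7D F1 93 9B 8E EF BC B5.

E3 83 99 23 7D F1 93 9B 8E EF BC B5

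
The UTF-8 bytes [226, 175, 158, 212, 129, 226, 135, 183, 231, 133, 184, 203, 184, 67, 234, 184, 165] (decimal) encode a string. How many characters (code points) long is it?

7

Byte at offset 0: 0xE2 = 11100010 → 3-byte char (#1). Advance 3.
Byte at offset 3: 0xD4 = 11010100 → 2-byte char (#2). Advance 2.
Byte at offset 5: 0xE2 = 11100010 → 3-byte char (#3). Advance 3.
Byte at offset 8: 0xE7 = 11100111 → 3-byte char (#4). Advance 3.
Byte at offset 11: 0xCB = 11001011 → 2-byte char (#5). Advance 2.
Byte at offset 13: 0x43 = 01000011 → 1-byte char (#6). Advance 1.
Byte at offset 14: 0xEA = 11101010 → 3-byte char (#7). Advance 3.
Reached end at offset 17 after 7 code points.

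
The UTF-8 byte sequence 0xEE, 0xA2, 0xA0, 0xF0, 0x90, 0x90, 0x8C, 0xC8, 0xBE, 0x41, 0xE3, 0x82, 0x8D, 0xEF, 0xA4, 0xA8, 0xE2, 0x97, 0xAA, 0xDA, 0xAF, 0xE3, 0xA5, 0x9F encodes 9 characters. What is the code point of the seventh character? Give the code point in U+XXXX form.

Offset 0: leading byte 0xEE = 11101110 → 3-byte char #1 = EE A2 A0.
Offset 3: leading byte 0xF0 = 11110000 → 4-byte char #2 = F0 90 90 8C.
Offset 7: leading byte 0xC8 = 11001000 → 2-byte char #3 = C8 BE.
Offset 9: leading byte 0x41 = 01000001 → 1-byte char #4 = 41.
Offset 10: leading byte 0xE3 = 11100011 → 3-byte char #5 = E3 82 8D.
Offset 13: leading byte 0xEF = 11101111 → 3-byte char #6 = EF A4 A8.
Offset 16: leading byte 0xE2 = 11100010 → 3-byte char #7 = E2 97 AA.
Leading byte 0xE2 = 11100010 matches 1110xxxx → 3-byte sequence.
Byte 1: 0xE2 = 11100010, payload 0010 (4 bits).
Byte 2: 0x97 = 10010111 (10xxxxxx ✓), payload 010111.
Byte 3: 0xAA = 10101010 (10xxxxxx ✓), payload 101010.
Concatenate: 0010010111101010 = 0x25EA (16 bits → U+25EA).

U+25EA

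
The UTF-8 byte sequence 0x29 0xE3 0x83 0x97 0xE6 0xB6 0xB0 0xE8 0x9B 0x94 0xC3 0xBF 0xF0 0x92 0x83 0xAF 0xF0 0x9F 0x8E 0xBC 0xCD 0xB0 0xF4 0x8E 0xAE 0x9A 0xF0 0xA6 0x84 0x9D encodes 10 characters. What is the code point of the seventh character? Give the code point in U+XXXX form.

Offset 0: leading byte 0x29 = 00101001 → 1-byte char #1 = 29.
Offset 1: leading byte 0xE3 = 11100011 → 3-byte char #2 = E3 83 97.
Offset 4: leading byte 0xE6 = 11100110 → 3-byte char #3 = E6 B6 B0.
Offset 7: leading byte 0xE8 = 11101000 → 3-byte char #4 = E8 9B 94.
Offset 10: leading byte 0xC3 = 11000011 → 2-byte char #5 = C3 BF.
Offset 12: leading byte 0xF0 = 11110000 → 4-byte char #6 = F0 92 83 AF.
Offset 16: leading byte 0xF0 = 11110000 → 4-byte char #7 = F0 9F 8E BC.
Leading byte 0xF0 = 11110000 matches 11110xxx → 4-byte sequence.
Byte 1: 0xF0 = 11110000, payload 000 (3 bits).
Byte 2: 0x9F = 10011111 (10xxxxxx ✓), payload 011111.
Byte 3: 0x8E = 10001110 (10xxxxxx ✓), payload 001110.
Byte 4: 0xBC = 10111100 (10xxxxxx ✓), payload 111100.
Concatenate: 000011111001110111100 = 0x1F3BC (21 bits → U+1F3BC).

U+1F3BC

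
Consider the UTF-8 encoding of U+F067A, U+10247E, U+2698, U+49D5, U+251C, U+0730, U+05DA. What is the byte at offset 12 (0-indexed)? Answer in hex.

0xA7

U+F067A → 4-byte form F3 B0 99 BA at offsets 0–3.
U+10247E → 4-byte form F4 82 91 BE at offsets 4–7.
U+2698 → 3-byte form E2 9A 98 at offsets 8–10.
U+49D5 → 3-byte form E4 A7 95 at offsets 11–13.
Offset 12 falls in char 4's range; it's byte 2 of E4 A7 95 = 0xA7.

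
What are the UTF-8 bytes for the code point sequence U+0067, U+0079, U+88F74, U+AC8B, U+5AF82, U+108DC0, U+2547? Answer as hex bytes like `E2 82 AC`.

U+0067: 1-byte form → 67.
U+0079: 1-byte form → 79.
U+88F74: 4-byte form → F2 88 BD B4.
U+AC8B: 3-byte form → EA B2 8B.
U+5AF82: 4-byte form → F1 9A BE 82.
U+108DC0: 4-byte form → F4 88 B7 80.
U+2547: 3-byte form → E2 95 87.
Concatenated (20 bytes): 67 79 F2 88 BD B4 EA B2 8B F1 9A BE 82 F4 88 B7 80 E2 95 87.

67 79 F2 88 BD B4 EA B2 8B F1 9A BE 82 F4 88 B7 80 E2 95 87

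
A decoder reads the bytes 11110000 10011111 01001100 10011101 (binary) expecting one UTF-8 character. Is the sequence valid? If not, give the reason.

Leading byte 0xF0 = 11110000 → 4-byte form.
Byte 3 is 0x4C = 01001100, which is not 10xxxxxx — expected a continuation byte.

invalid (non-continuation byte where continuation expected)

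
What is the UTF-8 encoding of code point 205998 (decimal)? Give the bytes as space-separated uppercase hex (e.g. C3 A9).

U+324AE = 0x324AE = 205998 decimal. In range U+10000–U+10FFFF → 4-byte form: 11110xxx 10xxxxxx 10xxxxxx 10xxxxxx.
Binary (21 bits): 000110010010010101110.
Split 3+6+6+6: 000 | 110010 | 010010 | 101110.
Byte 1: 11110000 = 0xF0.
Byte 2: 10110010 = 0xB2.
Byte 3: 10010010 = 0x92.
Byte 4: 10101110 = 0xAE.

F0 B2 92 AE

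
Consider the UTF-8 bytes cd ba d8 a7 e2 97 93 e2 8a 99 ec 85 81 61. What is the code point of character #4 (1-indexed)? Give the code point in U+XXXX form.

U+2299

Offset 0: leading byte 0xCD = 11001101 → 2-byte char #1 = CD BA.
Offset 2: leading byte 0xD8 = 11011000 → 2-byte char #2 = D8 A7.
Offset 4: leading byte 0xE2 = 11100010 → 3-byte char #3 = E2 97 93.
Offset 7: leading byte 0xE2 = 11100010 → 3-byte char #4 = E2 8A 99.
Leading byte 0xE2 = 11100010 matches 1110xxxx → 3-byte sequence.
Byte 1: 0xE2 = 11100010, payload 0010 (4 bits).
Byte 2: 0x8A = 10001010 (10xxxxxx ✓), payload 001010.
Byte 3: 0x99 = 10011001 (10xxxxxx ✓), payload 011001.
Concatenate: 0010001010011001 = 0x2299 (16 bits → U+2299).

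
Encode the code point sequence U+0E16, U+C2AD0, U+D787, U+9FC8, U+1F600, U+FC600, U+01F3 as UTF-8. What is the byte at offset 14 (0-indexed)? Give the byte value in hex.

U+0E16 → 3-byte form E0 B8 96 at offsets 0–2.
U+C2AD0 → 4-byte form F3 82 AB 90 at offsets 3–6.
U+D787 → 3-byte form ED 9E 87 at offsets 7–9.
U+9FC8 → 3-byte form E9 BF 88 at offsets 10–12.
U+1F600 → 4-byte form F0 9F 98 80 at offsets 13–16.
Offset 14 falls in char 5's range; it's byte 2 of F0 9F 98 80 = 0x9F.

0x9F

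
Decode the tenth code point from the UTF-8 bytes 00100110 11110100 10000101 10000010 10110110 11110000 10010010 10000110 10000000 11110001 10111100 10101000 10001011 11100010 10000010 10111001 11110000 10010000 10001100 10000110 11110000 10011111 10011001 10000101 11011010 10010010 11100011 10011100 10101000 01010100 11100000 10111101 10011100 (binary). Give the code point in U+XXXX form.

U+0054

Offset 0: leading byte 0x26 = 00100110 → 1-byte char #1 = 26.
Offset 1: leading byte 0xF4 = 11110100 → 4-byte char #2 = F4 85 82 B6.
Offset 5: leading byte 0xF0 = 11110000 → 4-byte char #3 = F0 92 86 80.
Offset 9: leading byte 0xF1 = 11110001 → 4-byte char #4 = F1 BC A8 8B.
Offset 13: leading byte 0xE2 = 11100010 → 3-byte char #5 = E2 82 B9.
Offset 16: leading byte 0xF0 = 11110000 → 4-byte char #6 = F0 90 8C 86.
Offset 20: leading byte 0xF0 = 11110000 → 4-byte char #7 = F0 9F 99 85.
Offset 24: leading byte 0xDA = 11011010 → 2-byte char #8 = DA 92.
Offset 26: leading byte 0xE3 = 11100011 → 3-byte char #9 = E3 9C A8.
Offset 29: leading byte 0x54 = 01010100 → 1-byte char #10 = 54.
Leading byte 0x54 = 01010100 matches 0xxxxxxx → 1-byte sequence.
Byte 1: 0x54 = 01010100, payload 1010100 (7 bits).
Concatenate: 1010100 = 0x54 (7 bits → U+0054).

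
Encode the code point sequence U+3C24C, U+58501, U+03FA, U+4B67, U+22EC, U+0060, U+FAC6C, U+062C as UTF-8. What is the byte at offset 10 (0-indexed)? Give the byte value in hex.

0xE4

U+3C24C → 4-byte form F0 BC 89 8C at offsets 0–3.
U+58501 → 4-byte form F1 98 94 81 at offsets 4–7.
U+03FA → 2-byte form CF BA at offsets 8–9.
U+4B67 → 3-byte form E4 AD A7 at offsets 10–12.
Offset 10 falls in char 4's range; it's byte 1 of E4 AD A7 = 0xE4.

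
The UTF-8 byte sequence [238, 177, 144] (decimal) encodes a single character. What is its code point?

U+EC50

Leading byte 0xEE = 11101110 matches 1110xxxx → 3-byte sequence.
Byte 1: 0xEE = 11101110, payload 1110 (4 bits).
Byte 2: 0xB1 = 10110001 (10xxxxxx ✓), payload 110001.
Byte 3: 0x90 = 10010000 (10xxxxxx ✓), payload 010000.
Concatenate: 1110110001010000 = 0xEC50 (16 bits → U+EC50).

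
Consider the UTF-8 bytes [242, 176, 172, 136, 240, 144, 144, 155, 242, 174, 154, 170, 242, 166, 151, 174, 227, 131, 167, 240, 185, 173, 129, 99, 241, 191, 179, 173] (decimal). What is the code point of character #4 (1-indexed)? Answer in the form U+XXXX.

U+A65EE

Offset 0: leading byte 0xF2 = 11110010 → 4-byte char #1 = F2 B0 AC 88.
Offset 4: leading byte 0xF0 = 11110000 → 4-byte char #2 = F0 90 90 9B.
Offset 8: leading byte 0xF2 = 11110010 → 4-byte char #3 = F2 AE 9A AA.
Offset 12: leading byte 0xF2 = 11110010 → 4-byte char #4 = F2 A6 97 AE.
Leading byte 0xF2 = 11110010 matches 11110xxx → 4-byte sequence.
Byte 1: 0xF2 = 11110010, payload 010 (3 bits).
Byte 2: 0xA6 = 10100110 (10xxxxxx ✓), payload 100110.
Byte 3: 0x97 = 10010111 (10xxxxxx ✓), payload 010111.
Byte 4: 0xAE = 10101110 (10xxxxxx ✓), payload 101110.
Concatenate: 010100110010111101110 = 0xA65EE (21 bits → U+A65EE).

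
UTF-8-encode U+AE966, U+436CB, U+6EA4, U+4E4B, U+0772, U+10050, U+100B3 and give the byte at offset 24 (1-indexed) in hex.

0xB3

1-indexed offset 24 is 0-indexed offset 23.
U+AE966 → 4-byte form F2 AE A5 A6 at offsets 0–3.
U+436CB → 4-byte form F1 83 9B 8B at offsets 4–7.
U+6EA4 → 3-byte form E6 BA A4 at offsets 8–10.
U+4E4B → 3-byte form E4 B9 8B at offsets 11–13.
U+0772 → 2-byte form DD B2 at offsets 14–15.
U+10050 → 4-byte form F0 90 81 90 at offsets 16–19.
U+100B3 → 4-byte form F0 90 82 B3 at offsets 20–23.
Offset 23 falls in char 7's range; it's byte 4 of F0 90 82 B3 = 0xB3.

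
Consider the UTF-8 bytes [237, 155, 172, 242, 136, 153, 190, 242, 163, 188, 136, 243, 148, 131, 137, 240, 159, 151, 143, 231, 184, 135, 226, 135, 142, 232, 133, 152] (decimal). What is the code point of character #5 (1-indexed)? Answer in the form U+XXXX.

U+1F5CF

Offset 0: leading byte 0xED = 11101101 → 3-byte char #1 = ED 9B AC.
Offset 3: leading byte 0xF2 = 11110010 → 4-byte char #2 = F2 88 99 BE.
Offset 7: leading byte 0xF2 = 11110010 → 4-byte char #3 = F2 A3 BC 88.
Offset 11: leading byte 0xF3 = 11110011 → 4-byte char #4 = F3 94 83 89.
Offset 15: leading byte 0xF0 = 11110000 → 4-byte char #5 = F0 9F 97 8F.
Leading byte 0xF0 = 11110000 matches 11110xxx → 4-byte sequence.
Byte 1: 0xF0 = 11110000, payload 000 (3 bits).
Byte 2: 0x9F = 10011111 (10xxxxxx ✓), payload 011111.
Byte 3: 0x97 = 10010111 (10xxxxxx ✓), payload 010111.
Byte 4: 0x8F = 10001111 (10xxxxxx ✓), payload 001111.
Concatenate: 000011111010111001111 = 0x1F5CF (21 bits → U+1F5CF).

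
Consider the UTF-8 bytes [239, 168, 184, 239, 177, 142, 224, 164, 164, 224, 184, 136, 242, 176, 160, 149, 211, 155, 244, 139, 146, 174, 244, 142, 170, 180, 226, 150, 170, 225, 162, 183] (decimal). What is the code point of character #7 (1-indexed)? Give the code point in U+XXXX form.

Offset 0: leading byte 0xEF = 11101111 → 3-byte char #1 = EF A8 B8.
Offset 3: leading byte 0xEF = 11101111 → 3-byte char #2 = EF B1 8E.
Offset 6: leading byte 0xE0 = 11100000 → 3-byte char #3 = E0 A4 A4.
Offset 9: leading byte 0xE0 = 11100000 → 3-byte char #4 = E0 B8 88.
Offset 12: leading byte 0xF2 = 11110010 → 4-byte char #5 = F2 B0 A0 95.
Offset 16: leading byte 0xD3 = 11010011 → 2-byte char #6 = D3 9B.
Offset 18: leading byte 0xF4 = 11110100 → 4-byte char #7 = F4 8B 92 AE.
Leading byte 0xF4 = 11110100 matches 11110xxx → 4-byte sequence.
Byte 1: 0xF4 = 11110100, payload 100 (3 bits).
Byte 2: 0x8B = 10001011 (10xxxxxx ✓), payload 001011.
Byte 3: 0x92 = 10010010 (10xxxxxx ✓), payload 010010.
Byte 4: 0xAE = 10101110 (10xxxxxx ✓), payload 101110.
Concatenate: 100001011010010101110 = 0x10B4AE (21 bits → U+10B4AE).

U+10B4AE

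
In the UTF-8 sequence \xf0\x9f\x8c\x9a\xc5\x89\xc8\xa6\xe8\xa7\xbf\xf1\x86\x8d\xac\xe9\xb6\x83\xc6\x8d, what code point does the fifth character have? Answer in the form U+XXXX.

Offset 0: leading byte 0xF0 = 11110000 → 4-byte char #1 = F0 9F 8C 9A.
Offset 4: leading byte 0xC5 = 11000101 → 2-byte char #2 = C5 89.
Offset 6: leading byte 0xC8 = 11001000 → 2-byte char #3 = C8 A6.
Offset 8: leading byte 0xE8 = 11101000 → 3-byte char #4 = E8 A7 BF.
Offset 11: leading byte 0xF1 = 11110001 → 4-byte char #5 = F1 86 8D AC.
Leading byte 0xF1 = 11110001 matches 11110xxx → 4-byte sequence.
Byte 1: 0xF1 = 11110001, payload 001 (3 bits).
Byte 2: 0x86 = 10000110 (10xxxxxx ✓), payload 000110.
Byte 3: 0x8D = 10001101 (10xxxxxx ✓), payload 001101.
Byte 4: 0xAC = 10101100 (10xxxxxx ✓), payload 101100.
Concatenate: 001000110001101101100 = 0x4636C (21 bits → U+4636C).

U+4636C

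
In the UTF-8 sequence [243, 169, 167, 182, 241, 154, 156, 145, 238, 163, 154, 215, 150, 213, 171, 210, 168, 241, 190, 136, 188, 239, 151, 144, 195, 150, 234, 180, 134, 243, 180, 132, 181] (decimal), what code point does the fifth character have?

Offset 0: leading byte 0xF3 = 11110011 → 4-byte char #1 = F3 A9 A7 B6.
Offset 4: leading byte 0xF1 = 11110001 → 4-byte char #2 = F1 9A 9C 91.
Offset 8: leading byte 0xEE = 11101110 → 3-byte char #3 = EE A3 9A.
Offset 11: leading byte 0xD7 = 11010111 → 2-byte char #4 = D7 96.
Offset 13: leading byte 0xD5 = 11010101 → 2-byte char #5 = D5 AB.
Leading byte 0xD5 = 11010101 matches 110xxxxx → 2-byte sequence.
Byte 1: 0xD5 = 11010101, payload 10101 (5 bits).
Byte 2: 0xAB = 10101011 (10xxxxxx ✓), payload 101011.
Concatenate: 10101101011 = 0x56B (11 bits → U+056B).

U+056B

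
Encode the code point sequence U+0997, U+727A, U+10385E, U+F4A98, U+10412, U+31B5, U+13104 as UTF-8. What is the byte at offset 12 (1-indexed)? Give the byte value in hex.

1-indexed offset 12 is 0-indexed offset 11.
U+0997 → 3-byte form E0 A6 97 at offsets 0–2.
U+727A → 3-byte form E7 89 BA at offsets 3–5.
U+10385E → 4-byte form F4 83 A1 9E at offsets 6–9.
U+F4A98 → 4-byte form F3 B4 AA 98 at offsets 10–13.
Offset 11 falls in char 4's range; it's byte 2 of F3 B4 AA 98 = 0xB4.

0xB4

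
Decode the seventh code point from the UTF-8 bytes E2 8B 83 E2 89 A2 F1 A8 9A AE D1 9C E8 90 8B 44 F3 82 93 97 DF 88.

U+C24D7

Offset 0: leading byte 0xE2 = 11100010 → 3-byte char #1 = E2 8B 83.
Offset 3: leading byte 0xE2 = 11100010 → 3-byte char #2 = E2 89 A2.
Offset 6: leading byte 0xF1 = 11110001 → 4-byte char #3 = F1 A8 9A AE.
Offset 10: leading byte 0xD1 = 11010001 → 2-byte char #4 = D1 9C.
Offset 12: leading byte 0xE8 = 11101000 → 3-byte char #5 = E8 90 8B.
Offset 15: leading byte 0x44 = 01000100 → 1-byte char #6 = 44.
Offset 16: leading byte 0xF3 = 11110011 → 4-byte char #7 = F3 82 93 97.
Leading byte 0xF3 = 11110011 matches 11110xxx → 4-byte sequence.
Byte 1: 0xF3 = 11110011, payload 011 (3 bits).
Byte 2: 0x82 = 10000010 (10xxxxxx ✓), payload 000010.
Byte 3: 0x93 = 10010011 (10xxxxxx ✓), payload 010011.
Byte 4: 0x97 = 10010111 (10xxxxxx ✓), payload 010111.
Concatenate: 011000010010011010111 = 0xC24D7 (21 bits → U+C24D7).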